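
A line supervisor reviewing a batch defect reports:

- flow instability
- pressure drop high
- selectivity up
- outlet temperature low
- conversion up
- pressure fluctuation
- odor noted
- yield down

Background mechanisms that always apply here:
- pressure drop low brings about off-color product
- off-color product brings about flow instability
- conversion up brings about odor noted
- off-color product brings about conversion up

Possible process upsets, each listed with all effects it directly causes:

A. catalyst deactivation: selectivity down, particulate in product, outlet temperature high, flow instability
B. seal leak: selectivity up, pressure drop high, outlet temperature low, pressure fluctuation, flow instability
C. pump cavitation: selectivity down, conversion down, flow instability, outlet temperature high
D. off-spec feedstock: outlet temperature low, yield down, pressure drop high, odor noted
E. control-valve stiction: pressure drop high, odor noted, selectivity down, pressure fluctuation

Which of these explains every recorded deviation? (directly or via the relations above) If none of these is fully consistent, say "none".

For each candidate, compare predicted effects to what was observed:
(A) catalyst deactivation — flow instability yes; pressure drop high NO; selectivity up NO; outlet temperature low NO; conversion up NO; pressure fluctuation NO; odor noted NO; yield down NO
(B) seal leak — does not account for conversion up, odor noted, yield down
(C) pump cavitation — flow instability yes; pressure drop high NO; selectivity up NO; outlet temperature low NO; conversion up NO; pressure fluctuation NO; odor noted NO; yield down NO
(D) off-spec feedstock — flow instability NO; pressure drop high yes; selectivity up NO; outlet temperature low yes; conversion up NO; pressure fluctuation NO; odor noted yes; yield down yes
(E) control-valve stiction — fails on flow instability, selectivity up, outlet temperature low, conversion up, yield down (predicts selectivity down, not selectivity up)
No candidate is consistent with all observations.

none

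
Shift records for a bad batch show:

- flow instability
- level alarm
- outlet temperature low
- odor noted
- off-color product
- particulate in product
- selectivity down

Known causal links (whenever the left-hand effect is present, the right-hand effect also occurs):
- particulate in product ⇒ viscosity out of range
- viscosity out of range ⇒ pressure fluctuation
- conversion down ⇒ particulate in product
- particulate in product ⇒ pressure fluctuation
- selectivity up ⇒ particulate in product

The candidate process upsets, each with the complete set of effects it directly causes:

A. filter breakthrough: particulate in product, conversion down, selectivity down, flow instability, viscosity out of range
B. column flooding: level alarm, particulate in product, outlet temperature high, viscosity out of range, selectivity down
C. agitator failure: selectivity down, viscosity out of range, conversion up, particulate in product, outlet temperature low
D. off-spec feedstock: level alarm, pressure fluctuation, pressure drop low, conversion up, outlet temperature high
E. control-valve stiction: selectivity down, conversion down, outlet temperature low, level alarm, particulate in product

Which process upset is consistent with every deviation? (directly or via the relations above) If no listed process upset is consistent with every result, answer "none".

none

Testing each hypothesis:
(A) filter breakthrough — does not account for level alarm, outlet temperature low, odor noted, off-color product
(B) column flooding — fails on flow instability, outlet temperature low, odor noted, off-color product (predicts outlet temperature high, not outlet temperature low)
(C) agitator failure — flow instability ✗; level alarm ✗; outlet temperature low ✓; odor noted ✗; off-color product ✗; particulate in product ✓; selectivity down ✓
(D) off-spec feedstock — flow instability ✗; level alarm ✓; outlet temperature low ✗; odor noted ✗; off-color product ✗; particulate in product ✗; selectivity down ✗
(E) control-valve stiction — flow instability ✗; level alarm ✓; outlet temperature low ✓; odor noted ✗; off-color product ✗; particulate in product ✓; selectivity down ✓
No candidate is consistent with all observations.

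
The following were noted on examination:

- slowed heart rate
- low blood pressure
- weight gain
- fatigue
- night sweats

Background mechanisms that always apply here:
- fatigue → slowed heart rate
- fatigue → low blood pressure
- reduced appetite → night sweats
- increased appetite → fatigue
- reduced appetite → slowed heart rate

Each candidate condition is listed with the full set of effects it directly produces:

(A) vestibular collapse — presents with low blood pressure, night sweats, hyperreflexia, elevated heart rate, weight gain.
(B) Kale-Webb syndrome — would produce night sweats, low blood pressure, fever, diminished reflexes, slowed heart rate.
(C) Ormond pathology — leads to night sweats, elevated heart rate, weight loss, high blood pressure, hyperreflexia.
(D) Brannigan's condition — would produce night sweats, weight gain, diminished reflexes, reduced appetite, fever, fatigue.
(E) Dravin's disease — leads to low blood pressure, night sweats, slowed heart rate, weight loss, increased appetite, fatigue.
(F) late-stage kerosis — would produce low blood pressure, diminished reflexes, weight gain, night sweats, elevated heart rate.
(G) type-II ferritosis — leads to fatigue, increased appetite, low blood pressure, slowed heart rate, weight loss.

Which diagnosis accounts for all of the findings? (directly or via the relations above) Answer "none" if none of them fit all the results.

Per-candidate check:
(A) vestibular collapse — fails on slowed heart rate, fatigue (predicts elevated heart rate, not slowed heart rate)
(B) Kale-Webb syndrome — does not account for weight gain, fatigue
(C) Ormond pathology — slowed heart rate -; low blood pressure -; weight gain -; fatigue -; night sweats +
(D) Brannigan's condition — slowed heart rate + (through reduced appetite → slowed heart rate); low blood pressure + (through fatigue → low blood pressure); weight gain +; fatigue +; night sweats +
(E) Dravin's disease — slowed heart rate +; low blood pressure +; weight gain -; fatigue +; night sweats +
(F) late-stage kerosis — slowed heart rate -; low blood pressure +; weight gain +; fatigue -; night sweats +
(G) type-II ferritosis — slowed heart rate +; low blood pressure +; weight gain -; fatigue +; night sweats -
Only (D) is consistent with every observation.

D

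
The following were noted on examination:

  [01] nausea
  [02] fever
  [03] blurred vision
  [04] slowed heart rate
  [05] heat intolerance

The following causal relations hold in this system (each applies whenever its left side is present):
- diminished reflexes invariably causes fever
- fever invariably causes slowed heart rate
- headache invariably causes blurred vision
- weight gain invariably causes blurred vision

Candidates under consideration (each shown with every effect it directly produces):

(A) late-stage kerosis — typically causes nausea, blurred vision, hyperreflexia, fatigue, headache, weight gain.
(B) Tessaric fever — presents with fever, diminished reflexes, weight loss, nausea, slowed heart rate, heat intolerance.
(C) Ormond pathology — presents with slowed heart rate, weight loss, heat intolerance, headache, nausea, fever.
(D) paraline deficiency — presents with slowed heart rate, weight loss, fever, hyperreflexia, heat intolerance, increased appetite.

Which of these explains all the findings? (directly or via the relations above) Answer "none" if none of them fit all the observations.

C

Checking each candidate against the observations:
(A) late-stage kerosis — does not account for fever, slowed heart rate, heat intolerance
(B) Tessaric fever — nausea match; fever match; blurred vision miss; slowed heart rate match; heat intolerance match
(C) Ormond pathology — nausea match; fever match; blurred vision match (by headache → blurred vision); slowed heart rate match; heat intolerance match
(D) paraline deficiency — does not account for nausea, blurred vision
(C) is the only candidate with no mismatches.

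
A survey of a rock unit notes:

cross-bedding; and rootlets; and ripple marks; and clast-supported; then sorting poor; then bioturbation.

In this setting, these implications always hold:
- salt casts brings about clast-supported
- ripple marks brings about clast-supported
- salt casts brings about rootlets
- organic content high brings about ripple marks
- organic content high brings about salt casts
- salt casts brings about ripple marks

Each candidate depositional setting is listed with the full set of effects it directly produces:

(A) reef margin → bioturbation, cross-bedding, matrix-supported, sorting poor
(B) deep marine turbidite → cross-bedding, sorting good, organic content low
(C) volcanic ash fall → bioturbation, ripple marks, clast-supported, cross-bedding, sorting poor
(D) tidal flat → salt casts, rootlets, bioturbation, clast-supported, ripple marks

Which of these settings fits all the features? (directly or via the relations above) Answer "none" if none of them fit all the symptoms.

For each candidate, compare predicted effects to what was observed:
(A) reef margin — fails on rootlets, ripple marks, clast-supported (predicts matrix-supported, not clast-supported)
(B) deep marine turbidite — cross-bedding match; rootlets miss; ripple marks miss; clast-supported miss; sorting poor miss; bioturbation miss
(C) volcanic ash fall — cross-bedding match; rootlets miss; ripple marks match; clast-supported match; sorting poor match; bioturbation match
(D) tidal flat — cross-bedding miss; rootlets match; ripple marks match; clast-supported match; sorting poor miss; bioturbation match
No candidate is consistent with all observations.

none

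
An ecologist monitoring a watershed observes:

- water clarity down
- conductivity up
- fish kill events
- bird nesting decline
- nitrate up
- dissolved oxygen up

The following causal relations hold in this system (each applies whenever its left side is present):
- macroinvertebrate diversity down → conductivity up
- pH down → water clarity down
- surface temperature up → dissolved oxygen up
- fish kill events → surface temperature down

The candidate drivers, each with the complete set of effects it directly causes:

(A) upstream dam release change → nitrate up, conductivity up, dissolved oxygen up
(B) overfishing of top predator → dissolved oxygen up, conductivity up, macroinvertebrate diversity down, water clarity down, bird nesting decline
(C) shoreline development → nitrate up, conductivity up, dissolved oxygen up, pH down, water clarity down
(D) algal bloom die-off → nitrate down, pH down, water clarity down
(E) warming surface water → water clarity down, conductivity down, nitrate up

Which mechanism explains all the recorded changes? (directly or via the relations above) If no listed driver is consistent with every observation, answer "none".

none

Checking each candidate against the observations:
(A) upstream dam release change — does not account for water clarity down, fish kill events, bird nesting decline
(B) overfishing of top predator — does not account for fish kill events, nitrate up
(C) shoreline development — water clarity down +; conductivity up +; fish kill events -; bird nesting decline -; nitrate up +; dissolved oxygen up +
(D) algal bloom die-off — fails on conductivity up, fish kill events, bird nesting decline, nitrate up, dissolved oxygen up (predicts nitrate down, not nitrate up)
(E) warming surface water — fails on conductivity up, fish kill events, bird nesting decline, dissolved oxygen up (predicts conductivity down, not conductivity up)
No candidate is consistent with all observations.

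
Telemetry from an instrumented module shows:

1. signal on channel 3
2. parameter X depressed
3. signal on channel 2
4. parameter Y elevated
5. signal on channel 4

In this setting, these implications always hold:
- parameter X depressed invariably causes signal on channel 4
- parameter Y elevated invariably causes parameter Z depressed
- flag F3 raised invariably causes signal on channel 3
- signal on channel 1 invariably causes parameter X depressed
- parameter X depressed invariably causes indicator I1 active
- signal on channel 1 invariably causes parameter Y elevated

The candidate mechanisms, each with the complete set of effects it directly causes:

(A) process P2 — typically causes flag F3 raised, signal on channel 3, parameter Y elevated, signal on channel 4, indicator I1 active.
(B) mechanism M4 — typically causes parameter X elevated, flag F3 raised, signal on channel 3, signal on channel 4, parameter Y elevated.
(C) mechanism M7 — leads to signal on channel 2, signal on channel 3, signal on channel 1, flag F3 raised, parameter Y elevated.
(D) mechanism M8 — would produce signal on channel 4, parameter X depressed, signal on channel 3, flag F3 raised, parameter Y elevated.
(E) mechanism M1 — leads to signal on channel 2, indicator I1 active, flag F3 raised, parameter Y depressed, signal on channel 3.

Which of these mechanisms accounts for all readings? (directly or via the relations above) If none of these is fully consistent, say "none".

For each candidate, compare predicted effects to what was observed:
(A) process P2 — signal on channel 3 match; parameter X depressed miss; signal on channel 2 miss; parameter Y elevated match; signal on channel 4 match
(B) mechanism M4 — signal on channel 3 match; parameter X depressed miss; signal on channel 2 miss; parameter Y elevated match; signal on channel 4 match
(C) mechanism M7 — accounts for every observation (parameter X depressed through signal on channel 1 → parameter X depressed)
(D) mechanism M8 — signal on channel 3 match; parameter X depressed match; signal on channel 2 miss; parameter Y elevated match; signal on channel 4 match
(E) mechanism M1 — fails on parameter X depressed, parameter Y elevated, signal on channel 4 (predicts parameter Y depressed, not parameter Y elevated)
(C) is the only candidate with no mismatches.

C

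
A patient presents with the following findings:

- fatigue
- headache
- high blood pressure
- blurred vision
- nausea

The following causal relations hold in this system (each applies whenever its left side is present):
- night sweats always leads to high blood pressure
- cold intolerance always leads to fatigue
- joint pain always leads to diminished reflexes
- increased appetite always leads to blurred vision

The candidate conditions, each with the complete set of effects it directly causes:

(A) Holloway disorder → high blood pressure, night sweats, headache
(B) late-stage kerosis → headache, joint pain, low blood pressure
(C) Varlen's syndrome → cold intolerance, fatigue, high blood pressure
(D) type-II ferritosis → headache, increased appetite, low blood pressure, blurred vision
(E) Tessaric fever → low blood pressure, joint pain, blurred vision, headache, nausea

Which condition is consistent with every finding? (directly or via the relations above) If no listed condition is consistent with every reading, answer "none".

Testing each hypothesis:
(A) Holloway disorder — fatigue ✗; headache ✓; high blood pressure ✓; blurred vision ✗; nausea ✗
(B) late-stage kerosis — fatigue ✗; headache ✓; high blood pressure ✗; blurred vision ✗; nausea ✗
(C) Varlen's syndrome — does not account for headache, blurred vision, nausea
(D) type-II ferritosis — fails on fatigue, high blood pressure, nausea (predicts low blood pressure, not high blood pressure)
(E) Tessaric fever — fatigue ✗; headache ✓; high blood pressure ✗; blurred vision ✓; nausea ✓
Every candidate fails on at least one observation.

none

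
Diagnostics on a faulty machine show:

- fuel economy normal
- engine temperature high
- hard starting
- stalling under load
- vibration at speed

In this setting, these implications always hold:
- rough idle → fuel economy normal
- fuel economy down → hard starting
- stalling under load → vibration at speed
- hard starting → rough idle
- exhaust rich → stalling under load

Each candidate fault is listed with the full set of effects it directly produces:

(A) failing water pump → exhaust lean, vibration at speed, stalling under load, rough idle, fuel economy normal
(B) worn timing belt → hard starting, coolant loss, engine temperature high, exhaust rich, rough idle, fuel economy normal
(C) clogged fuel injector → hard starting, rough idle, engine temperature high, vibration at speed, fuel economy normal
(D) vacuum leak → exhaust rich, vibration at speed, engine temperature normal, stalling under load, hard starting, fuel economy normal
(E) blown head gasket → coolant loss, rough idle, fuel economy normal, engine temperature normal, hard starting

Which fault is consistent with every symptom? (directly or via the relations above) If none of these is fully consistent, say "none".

B

Checking each candidate against the observations:
(A) failing water pump — does not account for engine temperature high, hard starting
(B) worn timing belt — accounts for every observation (stalling under load through exhaust rich → stalling under load)
(C) clogged fuel injector — fuel economy normal match; engine temperature high match; hard starting match; stalling under load miss; vibration at speed match
(D) vacuum leak — fails on engine temperature high (predicts engine temperature normal, not engine temperature high)
(E) blown head gasket — fuel economy normal match; engine temperature high miss; hard starting match; stalling under load miss; vibration at speed miss
Only (B) is consistent with every observation.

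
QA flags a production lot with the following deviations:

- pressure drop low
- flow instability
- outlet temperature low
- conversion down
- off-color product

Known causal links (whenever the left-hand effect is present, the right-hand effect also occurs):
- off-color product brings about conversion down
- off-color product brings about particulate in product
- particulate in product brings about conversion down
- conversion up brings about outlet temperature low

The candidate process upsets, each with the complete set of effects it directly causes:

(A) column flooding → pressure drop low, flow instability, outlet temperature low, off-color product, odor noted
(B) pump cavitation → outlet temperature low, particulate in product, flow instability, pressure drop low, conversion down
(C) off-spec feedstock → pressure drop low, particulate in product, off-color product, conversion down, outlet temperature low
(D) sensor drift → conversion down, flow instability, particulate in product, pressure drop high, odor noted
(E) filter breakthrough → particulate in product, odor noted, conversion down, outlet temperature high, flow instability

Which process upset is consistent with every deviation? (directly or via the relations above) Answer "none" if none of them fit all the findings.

A

For each candidate, compare predicted effects to what was observed:
(A) column flooding — pressure drop low +; flow instability +; outlet temperature low +; conversion down + (by off-color product → conversion down); off-color product +
(B) pump cavitation — does not account for off-color product
(C) off-spec feedstock — does not account for flow instability
(D) sensor drift — pressure drop low -; flow instability +; outlet temperature low -; conversion down +; off-color product -
(E) filter breakthrough — pressure drop low -; flow instability +; outlet temperature low -; conversion down +; off-color product -
(A) alone accounts for all the evidence.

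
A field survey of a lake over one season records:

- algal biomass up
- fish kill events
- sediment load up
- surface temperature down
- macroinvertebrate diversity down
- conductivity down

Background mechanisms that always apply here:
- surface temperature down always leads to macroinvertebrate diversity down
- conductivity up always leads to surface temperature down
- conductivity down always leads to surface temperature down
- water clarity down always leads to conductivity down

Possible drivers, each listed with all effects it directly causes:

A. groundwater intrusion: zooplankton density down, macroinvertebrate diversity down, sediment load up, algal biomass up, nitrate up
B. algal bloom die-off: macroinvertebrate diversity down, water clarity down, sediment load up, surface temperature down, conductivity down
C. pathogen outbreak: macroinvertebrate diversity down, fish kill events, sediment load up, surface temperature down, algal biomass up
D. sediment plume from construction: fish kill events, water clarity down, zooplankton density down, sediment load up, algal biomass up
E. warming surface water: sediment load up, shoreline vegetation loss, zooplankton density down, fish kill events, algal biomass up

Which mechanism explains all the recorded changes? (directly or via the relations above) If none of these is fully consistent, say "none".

Per-candidate check:
(A) groundwater intrusion — does not account for fish kill events, surface temperature down, conductivity down
(B) algal bloom die-off — algal biomass up -; fish kill events -; sediment load up +; surface temperature down +; macroinvertebrate diversity down +; conductivity down +
(C) pathogen outbreak — algal biomass up +; fish kill events +; sediment load up +; surface temperature down +; macroinvertebrate diversity down +; conductivity down -
(D) sediment plume from construction — algal biomass up +; fish kill events +; sediment load up +; surface temperature down + (by water clarity down → conductivity down → surface temperature down); macroinvertebrate diversity down + (by water clarity down → conductivity down → surface temperature down → macroinvertebrate diversity down); conductivity down + (by water clarity down → conductivity down)
(E) warming surface water — does not account for surface temperature down, macroinvertebrate diversity down, conductivity down
Only (D) is consistent with every observation.

D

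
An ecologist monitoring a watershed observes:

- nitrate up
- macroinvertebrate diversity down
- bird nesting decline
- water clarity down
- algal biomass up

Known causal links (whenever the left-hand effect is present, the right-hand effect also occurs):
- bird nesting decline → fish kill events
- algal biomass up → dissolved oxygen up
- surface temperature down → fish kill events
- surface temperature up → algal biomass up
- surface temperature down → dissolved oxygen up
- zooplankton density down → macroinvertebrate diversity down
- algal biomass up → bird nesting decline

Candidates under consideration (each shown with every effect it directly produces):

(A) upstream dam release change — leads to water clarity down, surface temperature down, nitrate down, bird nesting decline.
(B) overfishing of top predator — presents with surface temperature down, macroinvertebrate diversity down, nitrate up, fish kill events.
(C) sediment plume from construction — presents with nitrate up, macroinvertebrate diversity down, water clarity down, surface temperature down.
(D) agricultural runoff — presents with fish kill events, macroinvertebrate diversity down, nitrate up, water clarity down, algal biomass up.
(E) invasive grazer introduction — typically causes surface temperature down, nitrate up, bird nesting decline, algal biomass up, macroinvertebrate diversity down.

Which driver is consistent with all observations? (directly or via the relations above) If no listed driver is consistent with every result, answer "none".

D

Per-candidate check:
(A) upstream dam release change — fails on nitrate up, macroinvertebrate diversity down, algal biomass up (predicts nitrate down, not nitrate up)
(B) overfishing of top predator — nitrate up +; macroinvertebrate diversity down +; bird nesting decline -; water clarity down -; algal biomass up -
(C) sediment plume from construction — does not account for bird nesting decline, algal biomass up
(D) agricultural runoff — nitrate up +; macroinvertebrate diversity down +; bird nesting decline + (by algal biomass up → bird nesting decline); water clarity down +; algal biomass up +
(E) invasive grazer introduction — does not account for water clarity down
(D) is the only candidate with no mismatches.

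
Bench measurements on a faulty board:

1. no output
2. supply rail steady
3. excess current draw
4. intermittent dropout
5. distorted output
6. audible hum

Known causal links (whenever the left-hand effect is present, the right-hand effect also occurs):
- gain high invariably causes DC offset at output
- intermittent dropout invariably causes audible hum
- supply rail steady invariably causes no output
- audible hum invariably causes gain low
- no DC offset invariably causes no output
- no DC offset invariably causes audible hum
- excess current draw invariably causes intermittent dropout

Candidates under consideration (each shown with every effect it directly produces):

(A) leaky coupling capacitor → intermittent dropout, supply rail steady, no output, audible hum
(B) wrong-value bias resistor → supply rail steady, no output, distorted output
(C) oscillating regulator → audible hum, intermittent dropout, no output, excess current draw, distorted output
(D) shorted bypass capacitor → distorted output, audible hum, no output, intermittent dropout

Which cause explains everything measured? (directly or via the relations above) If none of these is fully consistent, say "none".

none

Testing each hypothesis:
(A) leaky coupling capacitor — no output yes; supply rail steady yes; excess current draw NO; intermittent dropout yes; distorted output NO; audible hum yes
(B) wrong-value bias resistor — no output yes; supply rail steady yes; excess current draw NO; intermittent dropout NO; distorted output yes; audible hum NO
(C) oscillating regulator — no output yes; supply rail steady NO; excess current draw yes; intermittent dropout yes; distorted output yes; audible hum yes
(D) shorted bypass capacitor — does not account for supply rail steady, excess current draw
None of the listed candidates fits everything.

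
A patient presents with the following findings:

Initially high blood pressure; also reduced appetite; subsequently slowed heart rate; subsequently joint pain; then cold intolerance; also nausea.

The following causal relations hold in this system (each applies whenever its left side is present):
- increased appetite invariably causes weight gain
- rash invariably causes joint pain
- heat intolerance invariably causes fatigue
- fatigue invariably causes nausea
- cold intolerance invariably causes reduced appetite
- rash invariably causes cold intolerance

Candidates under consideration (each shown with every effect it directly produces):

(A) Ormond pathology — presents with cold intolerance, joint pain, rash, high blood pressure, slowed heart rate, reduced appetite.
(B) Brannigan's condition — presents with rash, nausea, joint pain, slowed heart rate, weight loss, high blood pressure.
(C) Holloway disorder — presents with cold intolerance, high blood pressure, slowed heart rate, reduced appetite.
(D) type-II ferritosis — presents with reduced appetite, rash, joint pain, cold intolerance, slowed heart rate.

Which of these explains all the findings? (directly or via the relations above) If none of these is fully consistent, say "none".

B

Per-candidate check:
(A) Ormond pathology — high blood pressure ✓; reduced appetite ✓; slowed heart rate ✓; joint pain ✓; cold intolerance ✓; nausea ✗
(B) Brannigan's condition — accounts for every observation (reduced appetite through rash → cold intolerance → reduced appetite)
(C) Holloway disorder — high blood pressure ✓; reduced appetite ✓; slowed heart rate ✓; joint pain ✗; cold intolerance ✓; nausea ✗
(D) type-II ferritosis — high blood pressure ✗; reduced appetite ✓; slowed heart rate ✓; joint pain ✓; cold intolerance ✓; nausea ✗
(B) is the only candidate with no mismatches.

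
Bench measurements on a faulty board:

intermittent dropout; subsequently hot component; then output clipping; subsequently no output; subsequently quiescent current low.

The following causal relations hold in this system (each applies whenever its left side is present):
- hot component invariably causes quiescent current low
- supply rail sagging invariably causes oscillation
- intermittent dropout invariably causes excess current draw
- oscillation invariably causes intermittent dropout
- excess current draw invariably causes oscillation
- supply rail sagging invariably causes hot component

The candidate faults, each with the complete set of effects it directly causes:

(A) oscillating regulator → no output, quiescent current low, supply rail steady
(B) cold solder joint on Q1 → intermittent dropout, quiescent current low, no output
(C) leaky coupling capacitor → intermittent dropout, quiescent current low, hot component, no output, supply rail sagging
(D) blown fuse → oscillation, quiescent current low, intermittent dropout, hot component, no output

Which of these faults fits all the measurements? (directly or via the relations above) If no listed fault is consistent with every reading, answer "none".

none

Testing each hypothesis:
(A) oscillating regulator — does not account for intermittent dropout, hot component, output clipping
(B) cold solder joint on Q1 — intermittent dropout ✓; hot component ✗; output clipping ✗; no output ✓; quiescent current low ✓
(C) leaky coupling capacitor — intermittent dropout ✓; hot component ✓; output clipping ✗; no output ✓; quiescent current low ✓
(D) blown fuse — does not account for output clipping
No candidate is consistent with all observations.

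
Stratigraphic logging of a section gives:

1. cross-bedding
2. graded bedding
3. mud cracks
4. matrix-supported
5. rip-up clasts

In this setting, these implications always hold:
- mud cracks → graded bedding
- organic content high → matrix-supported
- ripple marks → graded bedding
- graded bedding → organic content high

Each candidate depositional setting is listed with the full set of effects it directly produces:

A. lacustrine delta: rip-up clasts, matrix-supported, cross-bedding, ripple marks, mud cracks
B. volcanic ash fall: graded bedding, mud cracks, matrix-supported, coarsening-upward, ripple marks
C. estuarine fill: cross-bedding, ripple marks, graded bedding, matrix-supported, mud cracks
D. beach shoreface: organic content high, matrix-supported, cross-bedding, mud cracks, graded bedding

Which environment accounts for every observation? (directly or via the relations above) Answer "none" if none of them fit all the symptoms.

Testing each hypothesis:
(A) lacustrine delta — accounts for every observation (graded bedding via ripple marks → graded bedding)
(B) volcanic ash fall — cross-bedding -; graded bedding +; mud cracks +; matrix-supported +; rip-up clasts -
(C) estuarine fill — does not account for rip-up clasts
(D) beach shoreface — cross-bedding +; graded bedding +; mud cracks +; matrix-supported +; rip-up clasts -
(A) alone accounts for all the evidence.

A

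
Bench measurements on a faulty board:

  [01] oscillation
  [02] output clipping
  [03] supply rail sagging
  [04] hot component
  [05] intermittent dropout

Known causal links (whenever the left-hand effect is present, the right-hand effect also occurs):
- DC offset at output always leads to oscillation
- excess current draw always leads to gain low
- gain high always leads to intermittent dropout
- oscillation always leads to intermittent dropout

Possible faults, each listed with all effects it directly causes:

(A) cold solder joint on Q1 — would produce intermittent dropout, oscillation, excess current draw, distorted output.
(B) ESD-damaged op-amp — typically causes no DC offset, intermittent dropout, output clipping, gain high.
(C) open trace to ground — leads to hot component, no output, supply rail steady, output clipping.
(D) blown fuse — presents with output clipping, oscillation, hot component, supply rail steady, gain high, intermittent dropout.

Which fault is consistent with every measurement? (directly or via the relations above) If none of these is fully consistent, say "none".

none

Checking each candidate against the observations:
(A) cold solder joint on Q1 — does not account for output clipping, supply rail sagging, hot component
(B) ESD-damaged op-amp — oscillation -; output clipping +; supply rail sagging -; hot component -; intermittent dropout +
(C) open trace to ground — oscillation -; output clipping +; supply rail sagging -; hot component +; intermittent dropout -
(D) blown fuse — oscillation +; output clipping +; supply rail sagging -; hot component +; intermittent dropout +
None of the listed candidates fits everything.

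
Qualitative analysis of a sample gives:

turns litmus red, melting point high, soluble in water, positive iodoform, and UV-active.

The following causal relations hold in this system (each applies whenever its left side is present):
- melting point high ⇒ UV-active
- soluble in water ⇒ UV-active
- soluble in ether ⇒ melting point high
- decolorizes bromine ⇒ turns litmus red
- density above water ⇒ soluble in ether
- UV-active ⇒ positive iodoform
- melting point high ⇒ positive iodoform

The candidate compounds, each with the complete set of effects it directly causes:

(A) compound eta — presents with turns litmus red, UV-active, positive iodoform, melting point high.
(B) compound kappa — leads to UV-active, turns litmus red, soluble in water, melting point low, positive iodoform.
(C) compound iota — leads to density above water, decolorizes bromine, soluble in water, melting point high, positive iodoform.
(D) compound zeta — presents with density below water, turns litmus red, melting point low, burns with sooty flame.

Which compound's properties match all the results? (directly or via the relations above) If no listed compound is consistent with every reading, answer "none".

C

Per-candidate check:
(A) compound eta — does not account for soluble in water
(B) compound kappa — fails on melting point high (predicts melting point low, not melting point high)
(C) compound iota — accounts for every observation (turns litmus red by decolorizes bromine → turns litmus red)
(D) compound zeta — fails on melting point high, soluble in water, positive iodoform, UV-active (predicts melting point low, not melting point high)
(C) is the only candidate with no mismatches.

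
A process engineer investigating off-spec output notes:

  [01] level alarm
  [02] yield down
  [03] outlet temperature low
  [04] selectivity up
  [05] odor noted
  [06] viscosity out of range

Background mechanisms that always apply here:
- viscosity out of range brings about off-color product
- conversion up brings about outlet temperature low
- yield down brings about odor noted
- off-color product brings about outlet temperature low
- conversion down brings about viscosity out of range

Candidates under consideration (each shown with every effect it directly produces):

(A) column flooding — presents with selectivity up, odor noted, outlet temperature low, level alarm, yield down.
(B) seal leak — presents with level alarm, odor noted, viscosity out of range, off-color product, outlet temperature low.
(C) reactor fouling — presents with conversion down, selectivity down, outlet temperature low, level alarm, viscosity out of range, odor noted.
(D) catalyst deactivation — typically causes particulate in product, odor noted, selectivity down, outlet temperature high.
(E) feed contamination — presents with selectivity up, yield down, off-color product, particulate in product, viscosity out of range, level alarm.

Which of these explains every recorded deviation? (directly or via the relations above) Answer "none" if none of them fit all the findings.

Per-candidate check:
(A) column flooding — level alarm +; yield down +; outlet temperature low +; selectivity up +; odor noted +; viscosity out of range -
(B) seal leak — does not account for yield down, selectivity up
(C) reactor fouling — fails on yield down, selectivity up (predicts selectivity down, not selectivity up)
(D) catalyst deactivation — fails on level alarm, yield down, outlet temperature low, selectivity up, viscosity out of range (predicts outlet temperature high, not outlet temperature low; predicts selectivity down, not selectivity up)
(E) feed contamination — level alarm +; yield down +; outlet temperature low + (by off-color product → outlet temperature low); selectivity up +; odor noted + (by yield down → odor noted); viscosity out of range +
(E) is the only candidate with no mismatches.

E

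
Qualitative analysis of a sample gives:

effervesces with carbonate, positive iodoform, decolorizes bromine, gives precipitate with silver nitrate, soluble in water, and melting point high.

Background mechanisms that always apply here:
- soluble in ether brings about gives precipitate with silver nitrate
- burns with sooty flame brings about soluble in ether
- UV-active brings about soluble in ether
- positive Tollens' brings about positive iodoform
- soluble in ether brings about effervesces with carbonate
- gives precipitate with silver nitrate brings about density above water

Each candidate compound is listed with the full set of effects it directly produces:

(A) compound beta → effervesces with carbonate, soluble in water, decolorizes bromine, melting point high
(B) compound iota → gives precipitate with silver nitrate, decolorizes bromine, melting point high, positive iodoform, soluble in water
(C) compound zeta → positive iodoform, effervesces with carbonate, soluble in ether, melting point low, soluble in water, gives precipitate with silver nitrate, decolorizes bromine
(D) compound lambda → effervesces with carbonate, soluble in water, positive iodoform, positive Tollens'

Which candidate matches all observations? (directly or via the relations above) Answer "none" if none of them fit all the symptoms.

Testing each hypothesis:
(A) compound beta — effervesces with carbonate ✓; positive iodoform ✗; decolorizes bromine ✓; gives precipitate with silver nitrate ✗; soluble in water ✓; melting point high ✓
(B) compound iota — does not account for effervesces with carbonate
(C) compound zeta — fails on melting point high (predicts melting point low, not melting point high)
(D) compound lambda — does not account for decolorizes bromine, gives precipitate with silver nitrate, melting point high
None of the listed candidates fits everything.

none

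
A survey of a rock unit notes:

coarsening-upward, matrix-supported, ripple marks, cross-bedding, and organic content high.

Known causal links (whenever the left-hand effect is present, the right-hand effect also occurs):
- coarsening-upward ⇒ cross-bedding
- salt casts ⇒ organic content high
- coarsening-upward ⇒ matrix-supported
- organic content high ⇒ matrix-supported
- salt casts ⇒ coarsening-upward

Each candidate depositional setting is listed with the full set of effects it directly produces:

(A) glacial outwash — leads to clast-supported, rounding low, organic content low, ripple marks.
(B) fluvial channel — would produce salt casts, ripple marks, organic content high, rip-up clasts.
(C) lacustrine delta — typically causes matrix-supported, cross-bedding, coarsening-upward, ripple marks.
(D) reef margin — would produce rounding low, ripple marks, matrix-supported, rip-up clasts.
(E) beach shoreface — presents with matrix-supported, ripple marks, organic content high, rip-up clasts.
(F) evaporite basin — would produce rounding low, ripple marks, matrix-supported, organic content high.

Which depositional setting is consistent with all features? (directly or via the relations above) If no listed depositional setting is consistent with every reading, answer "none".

Per-candidate check:
(A) glacial outwash — fails on coarsening-upward, matrix-supported, cross-bedding, organic content high (predicts clast-supported, not matrix-supported; predicts organic content low, not organic content high)
(B) fluvial channel — accounts for every observation (coarsening-upward through salt casts → coarsening-upward)
(C) lacustrine delta — does not account for organic content high
(D) reef margin — coarsening-upward NO; matrix-supported yes; ripple marks yes; cross-bedding NO; organic content high NO
(E) beach shoreface — coarsening-upward NO; matrix-supported yes; ripple marks yes; cross-bedding NO; organic content high yes
(F) evaporite basin — coarsening-upward NO; matrix-supported yes; ripple marks yes; cross-bedding NO; organic content high yes
(B) alone accounts for all the evidence.

B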